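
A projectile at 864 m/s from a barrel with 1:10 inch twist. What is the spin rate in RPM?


twist_m = 10*0.0254 = 0.254 m
spin = v/twist = 864/0.254 = 3401.575 rev/s
RPM = spin*60 = 3401.575*60 ≈ 204094 RPM

204094 RPM


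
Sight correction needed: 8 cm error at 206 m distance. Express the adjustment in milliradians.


1 mrad subtends 1 cm per 10 m of range, so adj = error_cm / (dist_m / 10) = 8 / (206/10) = 0.3883 mrad

0.3883 mrad


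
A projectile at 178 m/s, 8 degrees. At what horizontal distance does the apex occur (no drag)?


R = v0^2*sin(2*theta)/g = 178^2*sin(2*8°)/9.81 = 890.244 m
apex_dist = R/2 = 890.244/2 = 445.1 m

445.1 m


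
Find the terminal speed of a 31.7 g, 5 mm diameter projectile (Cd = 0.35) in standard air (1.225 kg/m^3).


A = pi*(d/2)^2 = pi*(5/2000)^2 = 1.96350e-05 m^2
vt = sqrt(2mg/(Cd*rho*A)) = sqrt(2*0.0317*9.81/(0.35 * 1.225 * 1.96350e-05)) = 271.8 m/s

271.8 m/s


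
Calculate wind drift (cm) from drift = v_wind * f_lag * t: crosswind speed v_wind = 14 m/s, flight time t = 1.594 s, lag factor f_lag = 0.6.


drift = v_wind * lag * t = 14 * 0.6 * 1.594 = 13.3896 m ≈ 1339 cm

1339 cm


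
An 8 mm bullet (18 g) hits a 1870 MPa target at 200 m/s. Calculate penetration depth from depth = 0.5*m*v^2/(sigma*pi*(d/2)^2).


A = pi*(d/2)^2 = pi*(8/2)^2 = 50.2655 mm^2
E = 0.5*m*v^2 = 0.5*0.018*200^2 = 360 J
depth = E/(sigma*A) = 360 J / (1870 MPa * 50.2655 mm^2) = 360/(1870 * 50.2655) m = 0.00382993 m ≈ 3.83 mm

3.83 mm


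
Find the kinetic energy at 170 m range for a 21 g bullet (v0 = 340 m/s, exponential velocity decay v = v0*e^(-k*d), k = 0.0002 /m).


v = v0*exp(-k*d) = 340*exp(-0.0002*170) = 328.634 m/s
E = 0.5*m*v^2 = 0.5*0.021*328.634^2 = 1134 J

1134 J


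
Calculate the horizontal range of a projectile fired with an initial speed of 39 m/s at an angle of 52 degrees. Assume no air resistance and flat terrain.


R = v0^2 * sin(2*theta) / g = 39^2 * sin(2*52°) / 9.81 = 150.4 m

150.4 m


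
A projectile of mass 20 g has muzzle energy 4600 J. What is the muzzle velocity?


v = sqrt(2*E/m) = sqrt(2*4600/0.02) = 678.2 m/s

678.2 m/s


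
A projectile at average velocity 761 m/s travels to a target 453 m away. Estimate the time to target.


t = d/v = 453/761 = 0.5953 s

0.5953 s


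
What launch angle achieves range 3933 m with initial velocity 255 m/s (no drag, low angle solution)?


sin(2*theta) = R*g/v0^2 = 3933*9.81/255^2 = 0.593352, theta = arcsin(0.593352)/2 = 18.2°

18.2 degrees


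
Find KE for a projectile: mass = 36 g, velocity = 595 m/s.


E = 0.5*m*v^2 = 0.5*0.036*595^2 = 6372 J

6372 J


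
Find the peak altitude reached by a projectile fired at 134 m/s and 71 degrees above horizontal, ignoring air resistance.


H = (v0*sin(theta))^2 / (2g) = (134*sin(71°))^2 / (2*9.81) = 818.2 m

818.2 m


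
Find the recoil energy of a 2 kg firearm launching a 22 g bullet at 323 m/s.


v_r = m_p*v_p/m_gun = 0.022*323/2 = 3.553 m/s, E_r = 0.5*m_gun*v_r^2 = 0.5*2*3.553^2 = 12.62 J

12.62 J


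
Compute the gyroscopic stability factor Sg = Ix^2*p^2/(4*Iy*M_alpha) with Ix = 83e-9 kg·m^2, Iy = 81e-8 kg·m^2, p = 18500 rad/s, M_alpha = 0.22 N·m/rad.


Sg = Ix^2 * p^2 / (4 * Iy * M_alpha) = (83e-9)^2 * 18500^2 / (4 * 81e-8 * 0.22) = 3.308

3.308


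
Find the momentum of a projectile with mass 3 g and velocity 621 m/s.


p = m*v = 0.003*621 = 1.863 kg·m/s

1.863 kg·m/s


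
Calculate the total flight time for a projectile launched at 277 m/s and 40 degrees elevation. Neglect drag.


T = 2*v0*sin(theta)/g = 2*277*sin(40°)/9.81 = 36.3 s

36.3 s


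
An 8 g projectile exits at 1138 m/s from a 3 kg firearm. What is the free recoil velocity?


v_recoil = m_p * v_p / m_gun = 0.008 * 1138 / 3 = 3.035 m/s

3.035 m/s


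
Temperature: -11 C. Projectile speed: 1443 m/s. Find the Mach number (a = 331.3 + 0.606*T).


a = 331.3 + 0.606*(-11) = 324.634 m/s
M = v/a = 1443/324.634 = 4.445

4.445


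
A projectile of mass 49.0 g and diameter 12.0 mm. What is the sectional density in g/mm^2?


SD = m/d^2 = 49.0/12.0^2 = 0.3403 g/mm^2

0.3403 g/mm^2


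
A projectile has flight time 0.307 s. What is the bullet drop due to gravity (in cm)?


drop = 0.5*g*t^2 = 0.5*9.81*0.307^2 = 0.462291 m ≈ 46.23 cm

46.23 cm


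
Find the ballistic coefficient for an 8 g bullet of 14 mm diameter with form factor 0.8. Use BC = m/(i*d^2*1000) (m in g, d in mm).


BC = m/(i*d^2*1000) = 8/(0.8 * 14^2 * 1000) = 5.102e-05

5.102e-05


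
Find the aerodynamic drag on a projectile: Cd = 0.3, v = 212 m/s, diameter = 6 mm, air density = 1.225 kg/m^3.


A = pi*(d/2)^2 = pi*(6/2000)^2 = 2.82743e-05 m^2
Fd = 0.5*Cd*rho*A*v^2 = 0.5*0.3*1.225*2.82743e-05*212^2 = 0.2335 N

0.2335 N


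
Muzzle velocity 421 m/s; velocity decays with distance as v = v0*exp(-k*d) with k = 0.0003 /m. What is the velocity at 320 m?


v = v0*exp(-k*d) = 421*exp(-0.0003*320) = 382.5 m/s

382.5 m/s


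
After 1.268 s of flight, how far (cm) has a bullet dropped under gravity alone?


drop = 0.5*g*t^2 = 0.5*9.81*1.268^2 = 7.88638 m ≈ 788.6 cm

788.6 cm


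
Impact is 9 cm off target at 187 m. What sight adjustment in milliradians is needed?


1 mrad subtends 1 cm per 10 m of range, so adj = error_cm / (dist_m / 10) = 9 / (187/10) = 0.4813 mrad

0.4813 mrad


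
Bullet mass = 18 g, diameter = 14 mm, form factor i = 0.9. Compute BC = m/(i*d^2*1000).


BC = m/(i*d^2*1000) = 18/(0.9 * 14^2 * 1000) = 0.000102

0.000102


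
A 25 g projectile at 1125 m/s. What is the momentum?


p = m*v = 0.025*1125 = 28.12 kg·m/s

28.12 kg·m/s


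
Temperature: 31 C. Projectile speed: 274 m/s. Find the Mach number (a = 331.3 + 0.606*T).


a = 331.3 + 0.606*(31) = 350.086 m/s
M = v/a = 274/350.086 = 0.7827

0.7827


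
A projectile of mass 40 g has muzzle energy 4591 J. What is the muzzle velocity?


v = sqrt(2*E/m) = sqrt(2*4591/0.04) = 479.1 m/s

479.1 m/s


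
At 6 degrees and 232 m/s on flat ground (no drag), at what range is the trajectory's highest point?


R = v0^2*sin(2*theta)/g = 232^2*sin(2*6°)/9.81 = 1140.74 m
apex_dist = R/2 = 1140.74/2 = 570.4 m

570.4 m


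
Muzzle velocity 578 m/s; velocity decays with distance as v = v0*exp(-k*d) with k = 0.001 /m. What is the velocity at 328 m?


v = v0*exp(-k*d) = 578*exp(-0.001*328) = 416.4 m/s

416.4 m/s


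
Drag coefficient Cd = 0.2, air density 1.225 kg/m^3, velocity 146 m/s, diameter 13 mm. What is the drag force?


A = pi*(d/2)^2 = pi*(13/2000)^2 = 1.32732e-04 m^2
Fd = 0.5*Cd*rho*A*v^2 = 0.5*0.2*1.225*1.32732e-04*146^2 = 0.3466 N

0.3466 N


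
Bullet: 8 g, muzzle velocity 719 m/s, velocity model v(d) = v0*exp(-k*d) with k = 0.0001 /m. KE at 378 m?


v = v0*exp(-k*d) = 719*exp(-0.0001*378) = 692.329 m/s
E = 0.5*m*v^2 = 0.5*0.008*692.329^2 = 1917 J

1917 J


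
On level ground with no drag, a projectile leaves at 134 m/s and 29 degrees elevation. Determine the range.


R = v0^2 * sin(2*theta) / g = 134^2 * sin(2*29°) / 9.81 = 1552 m

1552 m


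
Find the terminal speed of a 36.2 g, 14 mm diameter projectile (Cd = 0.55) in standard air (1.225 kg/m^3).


A = pi*(d/2)^2 = pi*(14/2000)^2 = 1.53938e-04 m^2
vt = sqrt(2mg/(Cd*rho*A)) = sqrt(2*0.0362*9.81/(0.55 * 1.225 * 1.53938e-04)) = 82.75 m/s

82.75 m/s


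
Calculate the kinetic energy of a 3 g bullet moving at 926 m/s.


E = 0.5*m*v^2 = 0.5*0.003*926^2 = 1286 J

1286 J


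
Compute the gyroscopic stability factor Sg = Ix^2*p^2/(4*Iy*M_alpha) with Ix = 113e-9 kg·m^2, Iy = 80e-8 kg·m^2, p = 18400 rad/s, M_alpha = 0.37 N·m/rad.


Sg = Ix^2 * p^2 / (4 * Iy * M_alpha) = (113e-9)^2 * 18400^2 / (4 * 80e-8 * 0.37) = 3.651

3.651


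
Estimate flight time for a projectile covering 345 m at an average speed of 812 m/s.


t = d/v = 345/812 = 0.4249 s

0.4249 s


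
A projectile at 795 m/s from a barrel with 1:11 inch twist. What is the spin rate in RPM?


twist_m = 11*0.0254 = 0.2794 m
spin = v/twist = 795/0.2794 = 2845.383 rev/s
RPM = spin*60 = 2845.383*60 ≈ 170723 RPM

170723 RPM


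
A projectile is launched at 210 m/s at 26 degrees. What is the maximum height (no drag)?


H = (v0*sin(theta))^2 / (2g) = (210*sin(26°))^2 / (2*9.81) = 431.9 m

431.9 m


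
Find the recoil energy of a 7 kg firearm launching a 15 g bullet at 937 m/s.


v_r = m_p*v_p/m_gun = 0.015*937/7 = 2.00786 m/s, E_r = 0.5*m_gun*v_r^2 = 0.5*7*2.00786^2 = 14.11 J

14.11 J


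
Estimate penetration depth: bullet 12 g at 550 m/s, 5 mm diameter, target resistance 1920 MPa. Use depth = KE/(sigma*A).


A = pi*(d/2)^2 = pi*(5/2)^2 = 19.635 mm^2
E = 0.5*m*v^2 = 0.5*0.012*550^2 = 1815 J
depth = E/(sigma*A) = 1815 J / (1920 MPa * 19.635 mm^2) = 1815/(1920 * 19.635) m = 0.0481444 m ≈ 48.14 mm

48.14 mm


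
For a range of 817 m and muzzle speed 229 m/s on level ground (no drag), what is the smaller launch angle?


sin(2*theta) = R*g/v0^2 = 817*9.81/229^2 = 0.152834, theta = arcsin(0.152834)/2 = 4.396°

4.396 degrees


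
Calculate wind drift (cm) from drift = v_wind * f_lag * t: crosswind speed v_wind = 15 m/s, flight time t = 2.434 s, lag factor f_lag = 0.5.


drift = v_wind * lag * t = 15 * 0.5 * 2.434 = 18.255 m ≈ 1826 cm

1826 cm


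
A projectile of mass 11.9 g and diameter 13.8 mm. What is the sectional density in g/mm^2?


SD = m/d^2 = 11.9/13.8^2 = 0.06249 g/mm^2

0.06249 g/mm^2


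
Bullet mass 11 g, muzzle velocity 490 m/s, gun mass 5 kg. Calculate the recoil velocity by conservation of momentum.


v_recoil = m_p * v_p / m_gun = 0.011 * 490 / 5 = 1.078 m/s

1.078 m/s


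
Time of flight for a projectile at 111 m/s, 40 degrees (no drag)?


T = 2*v0*sin(theta)/g = 2*111*sin(40°)/9.81 = 14.55 s

14.55 s


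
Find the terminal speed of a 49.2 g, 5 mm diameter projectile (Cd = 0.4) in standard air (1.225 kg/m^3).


A = pi*(d/2)^2 = pi*(5/2000)^2 = 1.96350e-05 m^2
vt = sqrt(2mg/(Cd*rho*A)) = sqrt(2*0.0492*9.81/(0.4 * 1.225 * 1.96350e-05)) = 316.8 m/s

316.8 m/s


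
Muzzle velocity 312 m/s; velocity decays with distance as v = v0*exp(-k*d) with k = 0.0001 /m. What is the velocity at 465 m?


v = v0*exp(-k*d) = 312*exp(-0.0001*465) = 297.8 m/s

297.8 m/s


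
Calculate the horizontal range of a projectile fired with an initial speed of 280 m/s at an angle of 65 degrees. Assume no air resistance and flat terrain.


R = v0^2 * sin(2*theta) / g = 280^2 * sin(2*65°) / 9.81 = 6122 m

6122 m


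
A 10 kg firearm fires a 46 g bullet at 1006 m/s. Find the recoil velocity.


v_recoil = m_p * v_p / m_gun = 0.046 * 1006 / 10 = 4.628 m/s

4.628 m/s


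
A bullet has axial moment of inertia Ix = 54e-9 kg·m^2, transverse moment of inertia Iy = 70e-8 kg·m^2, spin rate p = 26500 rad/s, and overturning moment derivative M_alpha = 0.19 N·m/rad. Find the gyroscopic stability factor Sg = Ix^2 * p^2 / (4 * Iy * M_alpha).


Sg = Ix^2 * p^2 / (4 * Iy * M_alpha) = (54e-9)^2 * 26500^2 / (4 * 70e-8 * 0.19) = 3.849

3.849


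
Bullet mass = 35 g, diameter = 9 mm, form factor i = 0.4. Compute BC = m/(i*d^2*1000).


BC = m/(i*d^2*1000) = 35/(0.4 * 9^2 * 1000) = 0.00108

0.00108


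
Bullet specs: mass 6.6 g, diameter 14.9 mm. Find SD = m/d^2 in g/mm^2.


SD = m/d^2 = 6.6/14.9^2 = 0.02973 g/mm^2

0.02973 g/mm^2


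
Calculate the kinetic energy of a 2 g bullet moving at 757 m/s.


E = 0.5*m*v^2 = 0.5*0.002*757^2 = 573 J

573 J


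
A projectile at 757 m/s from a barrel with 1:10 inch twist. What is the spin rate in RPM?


twist_m = 10*0.0254 = 0.254 m
spin = v/twist = 757/0.254 = 2980.315 rev/s
RPM = spin*60 = 2980.315*60 ≈ 178819 RPM

178819 RPM


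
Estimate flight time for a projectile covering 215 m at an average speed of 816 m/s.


t = d/v = 215/816 = 0.2635 s

0.2635 s


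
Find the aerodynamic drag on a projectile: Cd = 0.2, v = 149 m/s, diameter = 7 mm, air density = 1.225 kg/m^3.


A = pi*(d/2)^2 = pi*(7/2000)^2 = 3.84845e-05 m^2
Fd = 0.5*Cd*rho*A*v^2 = 0.5*0.2*1.225*3.84845e-05*149^2 = 0.1047 N

0.1047 N


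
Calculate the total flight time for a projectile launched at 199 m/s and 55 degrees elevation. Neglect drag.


T = 2*v0*sin(theta)/g = 2*199*sin(55°)/9.81 = 33.23 s

33.23 s


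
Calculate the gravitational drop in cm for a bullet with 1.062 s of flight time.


drop = 0.5*g*t^2 = 0.5*9.81*1.062^2 = 5.53207 m ≈ 553.2 cm

553.2 cm


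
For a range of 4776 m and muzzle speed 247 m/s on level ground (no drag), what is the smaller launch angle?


sin(2*theta) = R*g/v0^2 = 4776*9.81/247^2 = 0.767961, theta = arcsin(0.767961)/2 = 25.09°

25.09 degrees


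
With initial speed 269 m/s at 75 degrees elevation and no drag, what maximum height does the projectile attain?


H = (v0*sin(theta))^2 / (2g) = (269*sin(75°))^2 / (2*9.81) = 3441 m

3441 m


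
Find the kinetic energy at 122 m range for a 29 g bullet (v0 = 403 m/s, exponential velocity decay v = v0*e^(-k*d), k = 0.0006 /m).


v = v0*exp(-k*d) = 403*exp(-0.0006*122) = 374.554 m/s
E = 0.5*m*v^2 = 0.5*0.029*374.554^2 = 2034 J

2034 J


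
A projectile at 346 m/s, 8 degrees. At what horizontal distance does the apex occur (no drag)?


R = v0^2*sin(2*theta)/g = 346^2*sin(2*8°)/9.81 = 3363.73 m
apex_dist = R/2 = 3363.73/2 = 1682 m

1682 m


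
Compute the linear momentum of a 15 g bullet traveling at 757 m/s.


p = m*v = 0.015*757 = 11.36 kg·m/s

11.36 kg·m/s


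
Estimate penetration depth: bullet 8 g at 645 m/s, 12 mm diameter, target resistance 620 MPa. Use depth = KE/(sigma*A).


A = pi*(d/2)^2 = pi*(12/2)^2 = 113.097 mm^2
E = 0.5*m*v^2 = 0.5*0.008*645^2 = 1664.1 J
depth = E/(sigma*A) = 1664.1 J / (620 MPa * 113.097 mm^2) = 1664.1/(620 * 113.097) m = 0.0237321 m ≈ 23.73 mm

23.73 mm


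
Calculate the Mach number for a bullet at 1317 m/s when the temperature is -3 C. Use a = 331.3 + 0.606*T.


a = 331.3 + 0.606*(-3) = 329.482 m/s
M = v/a = 1317/329.482 = 3.997

3.997


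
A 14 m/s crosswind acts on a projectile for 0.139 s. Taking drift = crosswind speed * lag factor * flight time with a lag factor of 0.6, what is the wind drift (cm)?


drift = v_wind * lag * t = 14 * 0.6 * 0.139 = 1.1676 m ≈ 116.8 cm

116.8 cm


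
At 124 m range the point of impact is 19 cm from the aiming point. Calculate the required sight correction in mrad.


1 mrad subtends 1 cm per 10 m of range, so adj = error_cm / (dist_m / 10) = 19 / (124/10) = 1.532 mrad

1.532 mrad


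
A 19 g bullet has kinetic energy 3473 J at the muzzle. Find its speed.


v = sqrt(2*E/m) = sqrt(2*3473/0.019) = 604.6 m/s

604.6 m/s


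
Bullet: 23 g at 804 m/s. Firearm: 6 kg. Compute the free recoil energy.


v_r = m_p*v_p/m_gun = 0.023*804/6 = 3.082 m/s, E_r = 0.5*m_gun*v_r^2 = 0.5*6*3.082^2 = 28.5 J

28.5 J


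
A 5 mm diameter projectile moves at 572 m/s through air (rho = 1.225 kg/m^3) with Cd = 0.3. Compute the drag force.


A = pi*(d/2)^2 = pi*(5/2000)^2 = 1.96350e-05 m^2
Fd = 0.5*Cd*rho*A*v^2 = 0.5*0.3*1.225*1.96350e-05*572^2 = 1.18 N

1.18 N


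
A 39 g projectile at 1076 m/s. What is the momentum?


p = m*v = 0.039*1076 = 41.96 kg·m/s

41.96 kg·m/s


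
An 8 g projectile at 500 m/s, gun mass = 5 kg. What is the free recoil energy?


v_r = m_p*v_p/m_gun = 0.008*500/5 = 0.8 m/s, E_r = 0.5*m_gun*v_r^2 = 0.5*5*0.8^2 = 1.6 J

1.6 J


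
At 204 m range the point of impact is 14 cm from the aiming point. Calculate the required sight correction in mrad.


1 mrad subtends 1 cm per 10 m of range, so adj = error_cm / (dist_m / 10) = 14 / (204/10) = 0.6863 mrad

0.6863 mrad


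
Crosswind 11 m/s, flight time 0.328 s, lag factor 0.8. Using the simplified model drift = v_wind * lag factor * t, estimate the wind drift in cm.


drift = v_wind * lag * t = 11 * 0.8 * 0.328 = 2.8864 m ≈ 288.6 cm

288.6 cm


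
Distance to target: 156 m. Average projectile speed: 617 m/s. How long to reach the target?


t = d/v = 156/617 = 0.2528 s

0.2528 s


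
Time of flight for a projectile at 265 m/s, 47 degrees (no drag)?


T = 2*v0*sin(theta)/g = 2*265*sin(47°)/9.81 = 39.51 s

39.51 s


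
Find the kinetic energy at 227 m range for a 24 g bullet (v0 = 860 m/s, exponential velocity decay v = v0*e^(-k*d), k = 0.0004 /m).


v = v0*exp(-k*d) = 860*exp(-0.0004*227) = 785.352 m/s
E = 0.5*m*v^2 = 0.5*0.024*785.352^2 = 7401 J

7401 J


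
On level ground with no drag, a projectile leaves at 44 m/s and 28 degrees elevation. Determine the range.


R = v0^2 * sin(2*theta) / g = 44^2 * sin(2*28°) / 9.81 = 163.6 m

163.6 m


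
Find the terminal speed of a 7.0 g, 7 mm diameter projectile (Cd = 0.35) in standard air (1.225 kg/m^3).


A = pi*(d/2)^2 = pi*(7/2000)^2 = 3.84845e-05 m^2
vt = sqrt(2mg/(Cd*rho*A)) = sqrt(2*0.007*9.81/(0.35 * 1.225 * 3.84845e-05)) = 91.23 m/s

91.23 m/s


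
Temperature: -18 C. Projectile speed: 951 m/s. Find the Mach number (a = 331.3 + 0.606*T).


a = 331.3 + 0.606*(-18) = 320.392 m/s
M = v/a = 951/320.392 = 2.968

2.968


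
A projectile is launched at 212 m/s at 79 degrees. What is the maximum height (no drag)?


H = (v0*sin(theta))^2 / (2g) = (212*sin(79°))^2 / (2*9.81) = 2207 m

2207 m


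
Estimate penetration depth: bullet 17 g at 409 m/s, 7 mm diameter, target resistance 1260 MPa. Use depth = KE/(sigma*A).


A = pi*(d/2)^2 = pi*(7/2)^2 = 38.4845 mm^2
E = 0.5*m*v^2 = 0.5*0.017*409^2 = 1421.89 J
depth = E/(sigma*A) = 1421.89 J / (1260 MPa * 38.4845 mm^2) = 1421.89/(1260 * 38.4845) m = 0.029323 m ≈ 29.32 mm

29.32 mm


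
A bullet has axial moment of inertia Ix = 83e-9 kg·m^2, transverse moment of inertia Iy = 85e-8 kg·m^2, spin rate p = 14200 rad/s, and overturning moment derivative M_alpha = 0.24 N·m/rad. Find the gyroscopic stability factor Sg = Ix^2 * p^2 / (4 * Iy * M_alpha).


Sg = Ix^2 * p^2 / (4 * Iy * M_alpha) = (83e-9)^2 * 14200^2 / (4 * 85e-8 * 0.24) = 1.702

1.702


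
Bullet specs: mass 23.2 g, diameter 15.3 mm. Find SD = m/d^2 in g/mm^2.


SD = m/d^2 = 23.2/15.3^2 = 0.09911 g/mm^2

0.09911 g/mm^2


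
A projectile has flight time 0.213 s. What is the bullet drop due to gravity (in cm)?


drop = 0.5*g*t^2 = 0.5*9.81*0.213^2 = 0.222535 m ≈ 22.25 cm

22.25 cm


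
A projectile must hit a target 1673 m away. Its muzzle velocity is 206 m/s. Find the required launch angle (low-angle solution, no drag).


sin(2*theta) = R*g/v0^2 = 1673*9.81/206^2 = 0.38675, theta = arcsin(0.38675)/2 = 11.38°

11.38 degrees


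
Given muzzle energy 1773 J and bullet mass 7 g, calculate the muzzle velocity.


v = sqrt(2*E/m) = sqrt(2*1773/0.007) = 711.7 m/s

711.7 m/s


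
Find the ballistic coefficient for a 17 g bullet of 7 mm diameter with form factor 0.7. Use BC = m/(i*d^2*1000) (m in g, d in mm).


BC = m/(i*d^2*1000) = 17/(0.7 * 7^2 * 1000) = 0.0004956

0.0004956


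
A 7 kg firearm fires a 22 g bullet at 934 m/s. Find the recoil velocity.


v_recoil = m_p * v_p / m_gun = 0.022 * 934 / 7 = 2.935 m/s

2.935 m/s


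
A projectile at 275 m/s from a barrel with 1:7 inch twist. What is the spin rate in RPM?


twist_m = 7*0.0254 = 0.1778 m
spin = v/twist = 275/0.1778 = 1546.682 rev/s
RPM = spin*60 = 1546.682*60 ≈ 92801 RPM

92801 RPM


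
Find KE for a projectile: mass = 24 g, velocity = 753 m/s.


E = 0.5*m*v^2 = 0.5*0.024*753^2 = 6804 J

6804 J


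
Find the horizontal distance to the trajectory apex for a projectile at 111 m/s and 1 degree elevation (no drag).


R = v0^2*sin(2*theta)/g = 111^2*sin(2*1°)/9.81 = 43.8325 m
apex_dist = R/2 = 43.8325/2 = 21.92 m

21.92 m


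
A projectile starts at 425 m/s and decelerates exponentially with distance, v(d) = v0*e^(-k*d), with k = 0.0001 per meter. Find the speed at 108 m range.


v = v0*exp(-k*d) = 425*exp(-0.0001*108) = 420.4 m/s

420.4 m/s


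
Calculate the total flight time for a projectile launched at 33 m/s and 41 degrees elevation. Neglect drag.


T = 2*v0*sin(theta)/g = 2*33*sin(41°)/9.81 = 4.414 s

4.414 s


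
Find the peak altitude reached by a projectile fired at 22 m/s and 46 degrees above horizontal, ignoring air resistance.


H = (v0*sin(theta))^2 / (2g) = (22*sin(46°))^2 / (2*9.81) = 12.76 m

12.76 m


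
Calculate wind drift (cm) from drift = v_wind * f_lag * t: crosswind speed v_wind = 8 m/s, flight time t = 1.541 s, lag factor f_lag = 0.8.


drift = v_wind * lag * t = 8 * 0.8 * 1.541 = 9.8624 m ≈ 986.2 cm

986.2 cm


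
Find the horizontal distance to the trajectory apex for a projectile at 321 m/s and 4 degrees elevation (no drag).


R = v0^2*sin(2*theta)/g = 321^2*sin(2*4°)/9.81 = 1461.83 m
apex_dist = R/2 = 1461.83/2 = 730.9 m

730.9 m


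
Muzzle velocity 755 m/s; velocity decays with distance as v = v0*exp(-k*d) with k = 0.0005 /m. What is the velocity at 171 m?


v = v0*exp(-k*d) = 755*exp(-0.0005*171) = 693.1 m/s

693.1 m/s


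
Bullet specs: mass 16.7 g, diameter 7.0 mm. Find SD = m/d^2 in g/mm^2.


SD = m/d^2 = 16.7/7.0^2 = 0.3408 g/mm^2

0.3408 g/mm^2


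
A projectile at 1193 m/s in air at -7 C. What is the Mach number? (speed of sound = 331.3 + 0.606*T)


a = 331.3 + 0.606*(-7) = 327.058 m/s
M = v/a = 1193/327.058 = 3.648

3.648


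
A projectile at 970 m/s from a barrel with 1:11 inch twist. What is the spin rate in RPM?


twist_m = 11*0.0254 = 0.2794 m
spin = v/twist = 970/0.2794 = 3471.725 rev/s
RPM = spin*60 = 3471.725*60 ≈ 208304 RPM

208304 RPM


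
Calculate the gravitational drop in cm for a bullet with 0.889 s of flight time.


drop = 0.5*g*t^2 = 0.5*9.81*0.889^2 = 3.87652 m ≈ 387.7 cm

387.7 cm


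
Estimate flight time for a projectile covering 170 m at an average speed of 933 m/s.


t = d/v = 170/933 = 0.1822 s

0.1822 s


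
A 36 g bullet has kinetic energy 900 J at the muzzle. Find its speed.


v = sqrt(2*E/m) = sqrt(2*900/0.036) = 223.6 m/s

223.6 m/s


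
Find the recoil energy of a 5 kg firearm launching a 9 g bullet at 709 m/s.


v_r = m_p*v_p/m_gun = 0.009*709/5 = 1.2762 m/s, E_r = 0.5*m_gun*v_r^2 = 0.5*5*1.2762^2 = 4.072 J

4.072 J


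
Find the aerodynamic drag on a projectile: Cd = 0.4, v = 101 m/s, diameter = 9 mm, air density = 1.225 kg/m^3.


A = pi*(d/2)^2 = pi*(9/2000)^2 = 6.36173e-05 m^2
Fd = 0.5*Cd*rho*A*v^2 = 0.5*0.4*1.225*6.36173e-05*101^2 = 0.159 N

0.159 N


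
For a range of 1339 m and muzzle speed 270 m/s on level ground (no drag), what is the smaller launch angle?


sin(2*theta) = R*g/v0^2 = 1339*9.81/270^2 = 0.180186, theta = arcsin(0.180186)/2 = 5.19°

5.19 degrees


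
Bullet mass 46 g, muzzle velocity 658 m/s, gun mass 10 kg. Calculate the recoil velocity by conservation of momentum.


v_recoil = m_p * v_p / m_gun = 0.046 * 658 / 10 = 3.027 m/s

3.027 m/s


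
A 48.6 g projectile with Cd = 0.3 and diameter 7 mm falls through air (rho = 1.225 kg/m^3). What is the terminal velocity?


A = pi*(d/2)^2 = pi*(7/2000)^2 = 3.84845e-05 m^2
vt = sqrt(2mg/(Cd*rho*A)) = sqrt(2*0.0486*9.81/(0.3 * 1.225 * 3.84845e-05)) = 259.7 m/s

259.7 m/s


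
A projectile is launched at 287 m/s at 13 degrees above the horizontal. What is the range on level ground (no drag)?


R = v0^2 * sin(2*theta) / g = 287^2 * sin(2*13°) / 9.81 = 3681 m

3681 m


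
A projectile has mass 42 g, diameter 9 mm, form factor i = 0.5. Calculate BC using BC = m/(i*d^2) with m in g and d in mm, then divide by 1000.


BC = m/(i*d^2*1000) = 42/(0.5 * 9^2 * 1000) = 0.001037

0.001037


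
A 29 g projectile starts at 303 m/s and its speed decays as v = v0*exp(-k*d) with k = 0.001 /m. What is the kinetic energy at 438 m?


v = v0*exp(-k*d) = 303*exp(-0.001*438) = 195.534 m/s
E = 0.5*m*v^2 = 0.5*0.029*195.534^2 = 554.4 J

554.4 J


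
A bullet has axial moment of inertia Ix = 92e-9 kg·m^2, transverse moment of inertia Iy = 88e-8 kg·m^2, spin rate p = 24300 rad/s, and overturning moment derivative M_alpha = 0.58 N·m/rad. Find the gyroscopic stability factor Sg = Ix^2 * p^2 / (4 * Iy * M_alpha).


Sg = Ix^2 * p^2 / (4 * Iy * M_alpha) = (92e-9)^2 * 24300^2 / (4 * 88e-8 * 0.58) = 2.448

2.448


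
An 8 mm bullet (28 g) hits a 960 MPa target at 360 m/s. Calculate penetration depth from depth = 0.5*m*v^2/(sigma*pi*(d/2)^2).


A = pi*(d/2)^2 = pi*(8/2)^2 = 50.2655 mm^2
E = 0.5*m*v^2 = 0.5*0.028*360^2 = 1814.4 J
depth = E/(sigma*A) = 1814.4 J / (960 MPa * 50.2655 mm^2) = 1814.4/(960 * 50.2655) m = 0.0376004 m ≈ 37.6 mm

37.6 mm


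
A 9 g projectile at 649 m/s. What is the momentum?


p = m*v = 0.009*649 = 5.841 kg·m/s

5.841 kg·m/s


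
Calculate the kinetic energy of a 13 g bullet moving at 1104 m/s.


E = 0.5*m*v^2 = 0.5*0.013*1104^2 = 7922 J

7922 J


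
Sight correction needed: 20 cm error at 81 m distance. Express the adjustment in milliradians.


1 mrad subtends 1 cm per 10 m of range, so adj = error_cm / (dist_m / 10) = 20 / (81/10) = 2.469 mrad

2.469 mrad


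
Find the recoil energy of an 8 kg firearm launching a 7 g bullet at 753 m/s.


v_r = m_p*v_p/m_gun = 0.007*753/8 = 0.658875 m/s, E_r = 0.5*m_gun*v_r^2 = 0.5*8*0.658875^2 = 1.736 J

1.736 J


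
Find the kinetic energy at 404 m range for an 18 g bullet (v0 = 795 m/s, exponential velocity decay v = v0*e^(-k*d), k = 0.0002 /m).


v = v0*exp(-k*d) = 795*exp(-0.0002*404) = 733.291 m/s
E = 0.5*m*v^2 = 0.5*0.018*733.291^2 = 4839 J

4839 J


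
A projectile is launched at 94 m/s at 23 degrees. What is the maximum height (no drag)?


H = (v0*sin(theta))^2 / (2g) = (94*sin(23°))^2 / (2*9.81) = 68.76 m

68.76 m


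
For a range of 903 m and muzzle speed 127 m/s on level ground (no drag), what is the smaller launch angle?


sin(2*theta) = R*g/v0^2 = 903*9.81/127^2 = 0.549224, theta = arcsin(0.549224)/2 = 16.66°

16.66 degrees


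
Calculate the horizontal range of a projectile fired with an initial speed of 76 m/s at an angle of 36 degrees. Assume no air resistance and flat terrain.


R = v0^2 * sin(2*theta) / g = 76^2 * sin(2*36°) / 9.81 = 560 m

560 m


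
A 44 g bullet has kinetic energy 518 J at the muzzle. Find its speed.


v = sqrt(2*E/m) = sqrt(2*518/0.044) = 153.4 m/s

153.4 m/s


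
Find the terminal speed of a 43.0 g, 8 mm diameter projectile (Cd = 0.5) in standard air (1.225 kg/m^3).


A = pi*(d/2)^2 = pi*(8/2000)^2 = 5.02655e-05 m^2
vt = sqrt(2mg/(Cd*rho*A)) = sqrt(2*0.043*9.81/(0.5 * 1.225 * 5.02655e-05)) = 165.5 m/s

165.5 m/s


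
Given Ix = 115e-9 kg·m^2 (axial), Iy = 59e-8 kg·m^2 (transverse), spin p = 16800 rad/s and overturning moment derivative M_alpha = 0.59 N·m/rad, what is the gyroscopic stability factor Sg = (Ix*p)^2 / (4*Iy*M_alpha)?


Sg = Ix^2 * p^2 / (4 * Iy * M_alpha) = (115e-9)^2 * 16800^2 / (4 * 59e-8 * 0.59) = 2.681

2.681


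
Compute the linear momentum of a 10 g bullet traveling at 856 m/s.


p = m*v = 0.01*856 = 8.56 kg·m/s

8.56 kg·m/s


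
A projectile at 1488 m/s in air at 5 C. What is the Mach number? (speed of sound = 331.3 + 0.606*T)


a = 331.3 + 0.606*(5) = 334.33 m/s
M = v/a = 1488/334.33 = 4.451

4.451


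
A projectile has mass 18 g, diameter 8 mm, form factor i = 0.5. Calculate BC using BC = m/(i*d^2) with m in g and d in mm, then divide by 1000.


BC = m/(i*d^2*1000) = 18/(0.5 * 8^2 * 1000) = 0.0005625

0.0005625


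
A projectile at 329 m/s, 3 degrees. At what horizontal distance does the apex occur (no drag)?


R = v0^2*sin(2*theta)/g = 329^2*sin(2*3°)/9.81 = 1153.34 m
apex_dist = R/2 = 1153.34/2 = 576.7 m

576.7 m


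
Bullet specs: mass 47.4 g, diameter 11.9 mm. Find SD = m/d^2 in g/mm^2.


SD = m/d^2 = 47.4/11.9^2 = 0.3347 g/mm^2

0.3347 g/mm^2


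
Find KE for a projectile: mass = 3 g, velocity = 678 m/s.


E = 0.5*m*v^2 = 0.5*0.003*678^2 = 689.5 J

689.5 J


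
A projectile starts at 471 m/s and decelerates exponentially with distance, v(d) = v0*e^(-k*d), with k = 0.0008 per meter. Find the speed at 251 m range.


v = v0*exp(-k*d) = 471*exp(-0.0008*251) = 385.3 m/s

385.3 m/s


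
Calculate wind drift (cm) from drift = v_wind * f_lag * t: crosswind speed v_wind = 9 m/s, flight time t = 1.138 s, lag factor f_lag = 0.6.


drift = v_wind * lag * t = 9 * 0.6 * 1.138 = 6.1452 m ≈ 614.5 cm

614.5 cm


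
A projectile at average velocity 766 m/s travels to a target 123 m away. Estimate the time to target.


t = d/v = 123/766 = 0.1606 s

0.1606 s


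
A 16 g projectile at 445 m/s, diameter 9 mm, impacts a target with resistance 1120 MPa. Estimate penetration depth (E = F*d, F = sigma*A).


A = pi*(d/2)^2 = pi*(9/2)^2 = 63.6173 mm^2
E = 0.5*m*v^2 = 0.5*0.016*445^2 = 1584.2 J
depth = E/(sigma*A) = 1584.2 J / (1120 MPa * 63.6173 mm^2) = 1584.2/(1120 * 63.6173) m = 0.022234 m ≈ 22.23 mm

22.23 mm


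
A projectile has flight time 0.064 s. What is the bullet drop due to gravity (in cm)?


drop = 0.5*g*t^2 = 0.5*9.81*0.064^2 = 0.0200909 m ≈ 2.009 cm

2.009 cm


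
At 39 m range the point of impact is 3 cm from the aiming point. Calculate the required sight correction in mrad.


1 mrad subtends 1 cm per 10 m of range, so adj = error_cm / (dist_m / 10) = 3 / (39/10) = 0.7692 mrad

0.7692 mrad


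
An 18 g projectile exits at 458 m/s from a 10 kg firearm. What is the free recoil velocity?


v_recoil = m_p * v_p / m_gun = 0.018 * 458 / 10 = 0.8244 m/s

0.8244 m/s


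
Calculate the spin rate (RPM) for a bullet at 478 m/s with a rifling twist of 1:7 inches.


twist_m = 7*0.0254 = 0.1778 m
spin = v/twist = 478/0.1778 = 2688.414 rev/s
RPM = spin*60 = 2688.414*60 ≈ 161305 RPM

161305 RPM


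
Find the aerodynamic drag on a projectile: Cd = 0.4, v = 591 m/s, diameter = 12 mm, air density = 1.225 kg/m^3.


A = pi*(d/2)^2 = pi*(12/2000)^2 = 1.13097e-04 m^2
Fd = 0.5*Cd*rho*A*v^2 = 0.5*0.4*1.225*1.13097e-04*591^2 = 9.678 N

9.678 N


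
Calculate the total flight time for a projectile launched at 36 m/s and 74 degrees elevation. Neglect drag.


T = 2*v0*sin(theta)/g = 2*36*sin(74°)/9.81 = 7.055 s

7.055 s


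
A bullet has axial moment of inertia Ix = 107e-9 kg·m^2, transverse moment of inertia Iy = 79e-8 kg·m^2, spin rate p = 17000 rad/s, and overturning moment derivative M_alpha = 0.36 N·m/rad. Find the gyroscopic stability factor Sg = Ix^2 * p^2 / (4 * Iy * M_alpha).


Sg = Ix^2 * p^2 / (4 * Iy * M_alpha) = (107e-9)^2 * 17000^2 / (4 * 79e-8 * 0.36) = 2.909

2.909


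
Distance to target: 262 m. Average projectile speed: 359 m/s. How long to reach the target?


t = d/v = 262/359 = 0.7298 s

0.7298 s


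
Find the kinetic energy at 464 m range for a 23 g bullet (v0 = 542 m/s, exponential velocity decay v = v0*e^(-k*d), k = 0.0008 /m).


v = v0*exp(-k*d) = 542*exp(-0.0008*464) = 373.929 m/s
E = 0.5*m*v^2 = 0.5*0.023*373.929^2 = 1608 J

1608 J


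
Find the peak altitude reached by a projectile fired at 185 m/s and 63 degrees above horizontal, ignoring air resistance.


H = (v0*sin(theta))^2 / (2g) = (185*sin(63°))^2 / (2*9.81) = 1385 m

1385 m


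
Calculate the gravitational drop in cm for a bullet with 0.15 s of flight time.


drop = 0.5*g*t^2 = 0.5*9.81*0.15^2 = 0.110363 m ≈ 11.04 cm

11.04 cm


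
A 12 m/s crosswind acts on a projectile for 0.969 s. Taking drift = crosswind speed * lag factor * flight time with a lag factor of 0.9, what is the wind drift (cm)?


drift = v_wind * lag * t = 12 * 0.9 * 0.969 = 10.4652 m ≈ 1047 cm

1047 cm


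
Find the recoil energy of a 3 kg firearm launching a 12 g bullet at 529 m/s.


v_r = m_p*v_p/m_gun = 0.012*529/3 = 2.116 m/s, E_r = 0.5*m_gun*v_r^2 = 0.5*3*2.116^2 = 6.716 J

6.716 J


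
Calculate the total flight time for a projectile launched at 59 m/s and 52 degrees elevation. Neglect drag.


T = 2*v0*sin(theta)/g = 2*59*sin(52°)/9.81 = 9.479 s

9.479 s


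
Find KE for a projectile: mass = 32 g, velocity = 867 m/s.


E = 0.5*m*v^2 = 0.5*0.032*867^2 = 12027 J

12027 J


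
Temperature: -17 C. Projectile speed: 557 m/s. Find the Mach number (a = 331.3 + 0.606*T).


a = 331.3 + 0.606*(-17) = 320.998 m/s
M = v/a = 557/320.998 = 1.735

1.735


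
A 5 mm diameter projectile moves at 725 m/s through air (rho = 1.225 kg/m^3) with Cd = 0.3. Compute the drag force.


A = pi*(d/2)^2 = pi*(5/2000)^2 = 1.96350e-05 m^2
Fd = 0.5*Cd*rho*A*v^2 = 0.5*0.3*1.225*1.96350e-05*725^2 = 1.896 N

1.896 N


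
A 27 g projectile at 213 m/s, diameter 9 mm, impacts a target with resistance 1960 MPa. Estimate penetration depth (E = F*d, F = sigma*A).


A = pi*(d/2)^2 = pi*(9/2)^2 = 63.6173 mm^2
E = 0.5*m*v^2 = 0.5*0.027*213^2 = 612.481 J
depth = E/(sigma*A) = 612.481 J / (1960 MPa * 63.6173 mm^2) = 612.481/(1960 * 63.6173) m = 0.00491204 m ≈ 4.912 mm

4.912 mm


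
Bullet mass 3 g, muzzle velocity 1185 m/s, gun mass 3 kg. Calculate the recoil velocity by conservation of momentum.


v_recoil = m_p * v_p / m_gun = 0.003 * 1185 / 3 = 1.185 m/s

1.185 m/s


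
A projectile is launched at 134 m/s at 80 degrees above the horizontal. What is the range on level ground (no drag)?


R = v0^2 * sin(2*theta) / g = 134^2 * sin(2*80°) / 9.81 = 626 m

626 m


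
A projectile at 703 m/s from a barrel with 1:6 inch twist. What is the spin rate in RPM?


twist_m = 6*0.0254 = 0.1524 m
spin = v/twist = 703/0.1524 = 4612.861 rev/s
RPM = spin*60 = 4612.861*60 ≈ 276772 RPM

276772 RPM


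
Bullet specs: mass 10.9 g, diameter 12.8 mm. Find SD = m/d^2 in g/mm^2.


SD = m/d^2 = 10.9/12.8^2 = 0.06653 g/mm^2

0.06653 g/mm^2


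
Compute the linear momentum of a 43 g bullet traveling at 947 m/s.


p = m*v = 0.043*947 = 40.72 kg·m/s

40.72 kg·m/s


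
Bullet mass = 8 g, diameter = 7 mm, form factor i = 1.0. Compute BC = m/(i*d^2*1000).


BC = m/(i*d^2*1000) = 8/(1.0 * 7^2 * 1000) = 0.0001633

0.0001633


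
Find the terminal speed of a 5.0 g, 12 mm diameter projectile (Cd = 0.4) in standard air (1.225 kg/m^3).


A = pi*(d/2)^2 = pi*(12/2000)^2 = 1.13097e-04 m^2
vt = sqrt(2mg/(Cd*rho*A)) = sqrt(2*0.005*9.81/(0.4 * 1.225 * 1.13097e-04)) = 42.07 m/s

42.07 m/s


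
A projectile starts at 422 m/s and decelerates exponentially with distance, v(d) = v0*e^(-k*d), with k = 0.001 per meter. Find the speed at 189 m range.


v = v0*exp(-k*d) = 422*exp(-0.001*189) = 349.3 m/s

349.3 m/s


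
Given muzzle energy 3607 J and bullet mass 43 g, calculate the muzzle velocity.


v = sqrt(2*E/m) = sqrt(2*3607/0.043) = 409.6 m/s

409.6 m/s


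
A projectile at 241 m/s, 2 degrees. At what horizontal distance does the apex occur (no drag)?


R = v0^2*sin(2*theta)/g = 241^2*sin(2*2°)/9.81 = 413 m
apex_dist = R/2 = 413/2 = 206.5 m

206.5 m


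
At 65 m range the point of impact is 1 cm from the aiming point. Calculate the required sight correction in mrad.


1 mrad subtends 1 cm per 10 m of range, so adj = error_cm / (dist_m / 10) = 1 / (65/10) = 0.1538 mrad

0.1538 mrad


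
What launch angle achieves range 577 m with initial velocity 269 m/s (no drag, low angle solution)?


sin(2*theta) = R*g/v0^2 = 577*9.81/269^2 = 0.078224, theta = arcsin(0.078224)/2 = 2.243°

2.243 degrees


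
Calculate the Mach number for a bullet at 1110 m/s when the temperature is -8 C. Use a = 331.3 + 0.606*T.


a = 331.3 + 0.606*(-8) = 326.452 m/s
M = v/a = 1110/326.452 = 3.4

3.4


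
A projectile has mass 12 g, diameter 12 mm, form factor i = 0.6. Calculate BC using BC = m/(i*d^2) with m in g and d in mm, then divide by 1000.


BC = m/(i*d^2*1000) = 12/(0.6 * 12^2 * 1000) = 0.0001389

0.0001389


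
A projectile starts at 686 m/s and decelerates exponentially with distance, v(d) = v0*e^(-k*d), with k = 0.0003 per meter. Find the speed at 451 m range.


v = v0*exp(-k*d) = 686*exp(-0.0003*451) = 599.2 m/s

599.2 m/s


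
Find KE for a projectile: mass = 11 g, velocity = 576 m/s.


E = 0.5*m*v^2 = 0.5*0.011*576^2 = 1825 J

1825 J


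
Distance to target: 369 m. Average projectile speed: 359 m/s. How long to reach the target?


t = d/v = 369/359 = 1.028 s

1.028 s


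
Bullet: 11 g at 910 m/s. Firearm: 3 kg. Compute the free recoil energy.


v_r = m_p*v_p/m_gun = 0.011*910/3 = 3.33667 m/s, E_r = 0.5*m_gun*v_r^2 = 0.5*3*3.33667^2 = 16.7 J

16.7 J


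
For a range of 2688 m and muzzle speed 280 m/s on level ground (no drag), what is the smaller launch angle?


sin(2*theta) = R*g/v0^2 = 2688*9.81/280^2 = 0.336343, theta = arcsin(0.336343)/2 = 9.827°

9.827 degrees


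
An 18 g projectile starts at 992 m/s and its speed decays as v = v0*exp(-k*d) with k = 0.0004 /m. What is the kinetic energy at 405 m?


v = v0*exp(-k*d) = 992*exp(-0.0004*405) = 843.638 m/s
E = 0.5*m*v^2 = 0.5*0.018*843.638^2 = 6406 J

6406 J


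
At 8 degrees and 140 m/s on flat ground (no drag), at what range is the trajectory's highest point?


R = v0^2*sin(2*theta)/g = 140^2*sin(2*8°)/9.81 = 550.713 m
apex_dist = R/2 = 550.713/2 = 275.4 m

275.4 m


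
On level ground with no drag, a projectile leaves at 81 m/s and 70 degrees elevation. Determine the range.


R = v0^2 * sin(2*theta) / g = 81^2 * sin(2*70°) / 9.81 = 429.9 m

429.9 m


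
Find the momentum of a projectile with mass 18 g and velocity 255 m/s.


p = m*v = 0.018*255 = 4.59 kg·m/s

4.59 kg·m/s


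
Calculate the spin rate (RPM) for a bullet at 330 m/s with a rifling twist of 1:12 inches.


twist_m = 12*0.0254 = 0.3048 m
spin = v/twist = 330/0.3048 = 1082.677 rev/s
RPM = spin*60 = 1082.677*60 ≈ 64961 RPM

64961 RPM


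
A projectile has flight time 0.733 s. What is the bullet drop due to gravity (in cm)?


drop = 0.5*g*t^2 = 0.5*9.81*0.733^2 = 2.6354 m ≈ 263.5 cm

263.5 cm


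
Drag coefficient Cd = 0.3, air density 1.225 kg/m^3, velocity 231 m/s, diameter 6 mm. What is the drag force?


A = pi*(d/2)^2 = pi*(6/2000)^2 = 2.82743e-05 m^2
Fd = 0.5*Cd*rho*A*v^2 = 0.5*0.3*1.225*2.82743e-05*231^2 = 0.2772 N

0.2772 N


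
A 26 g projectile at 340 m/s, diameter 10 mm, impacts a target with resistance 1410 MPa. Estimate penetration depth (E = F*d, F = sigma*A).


A = pi*(d/2)^2 = pi*(10/2)^2 = 78.5398 mm^2
E = 0.5*m*v^2 = 0.5*0.026*340^2 = 1502.8 J
depth = E/(sigma*A) = 1502.8 J / (1410 MPa * 78.5398 mm^2) = 1502.8/(1410 * 78.5398) m = 0.0135704 m ≈ 13.57 mm

13.57 mm


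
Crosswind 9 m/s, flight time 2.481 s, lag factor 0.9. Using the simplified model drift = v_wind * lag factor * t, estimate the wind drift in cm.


drift = v_wind * lag * t = 9 * 0.9 * 2.481 = 20.0961 m ≈ 2010 cm

2010 cm


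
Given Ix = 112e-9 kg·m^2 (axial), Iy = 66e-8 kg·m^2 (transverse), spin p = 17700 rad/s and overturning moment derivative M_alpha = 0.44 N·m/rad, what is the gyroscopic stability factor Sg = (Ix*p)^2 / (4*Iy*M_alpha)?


Sg = Ix^2 * p^2 / (4 * Iy * M_alpha) = (112e-9)^2 * 17700^2 / (4 * 66e-8 * 0.44) = 3.383

3.383


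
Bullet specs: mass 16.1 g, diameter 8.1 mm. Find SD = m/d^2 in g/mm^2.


SD = m/d^2 = 16.1/8.1^2 = 0.2454 g/mm^2

0.2454 g/mm^2


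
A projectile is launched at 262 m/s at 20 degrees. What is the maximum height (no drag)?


H = (v0*sin(theta))^2 / (2g) = (262*sin(20°))^2 / (2*9.81) = 409.3 m

409.3 m


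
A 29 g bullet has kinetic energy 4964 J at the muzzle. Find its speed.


v = sqrt(2*E/m) = sqrt(2*4964/0.029) = 585.1 m/s

585.1 m/s


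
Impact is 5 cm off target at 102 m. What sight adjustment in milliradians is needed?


1 mrad subtends 1 cm per 10 m of range, so adj = error_cm / (dist_m / 10) = 5 / (102/10) = 0.4902 mrad

0.4902 mrad


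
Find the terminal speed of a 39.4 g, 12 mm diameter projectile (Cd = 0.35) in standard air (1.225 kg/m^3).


A = pi*(d/2)^2 = pi*(12/2000)^2 = 1.13097e-04 m^2
vt = sqrt(2mg/(Cd*rho*A)) = sqrt(2*0.0394*9.81/(0.35 * 1.225 * 1.13097e-04)) = 126.3 m/s

126.3 m/s
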